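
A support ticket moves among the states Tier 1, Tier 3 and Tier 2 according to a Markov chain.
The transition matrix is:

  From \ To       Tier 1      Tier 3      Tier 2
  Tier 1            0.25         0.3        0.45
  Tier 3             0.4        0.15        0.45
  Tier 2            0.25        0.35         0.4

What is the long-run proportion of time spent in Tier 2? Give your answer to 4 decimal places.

0.4286

Let the stationary distribution be π with π = πP and π_1 + π_2 + π_3 = 1.
π_1 = 0.25·π_1 + 0.4·π_2 + 0.25·π_3
π_2 = 0.3·π_1 + 0.15·π_2 + 0.35·π_3
Solving with the normalization constraint gives π = (0.2919, 0.2795, 0.4286).
So the stationary probability of Tier 2 is 0.4286.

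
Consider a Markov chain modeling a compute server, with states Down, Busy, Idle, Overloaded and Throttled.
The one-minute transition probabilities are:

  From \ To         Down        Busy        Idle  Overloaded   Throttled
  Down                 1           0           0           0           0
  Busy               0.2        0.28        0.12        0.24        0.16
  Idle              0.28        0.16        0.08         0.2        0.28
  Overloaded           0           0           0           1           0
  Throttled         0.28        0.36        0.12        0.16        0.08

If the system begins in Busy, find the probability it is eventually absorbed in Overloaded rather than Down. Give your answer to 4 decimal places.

Let h(s) be the probability of absorption at Overloaded starting from transient state s. Then h(Overloaded) = 1 and h(Down) = 0. By first-step analysis:
h(Busy) = 0.2·0 + 0.28·h(Busy) + 0.12·h(Idle) + 0.24·1 + 0.16·h(Throttled)
h(Idle) = 0.28·0 + 0.16·h(Busy) + 0.08·h(Idle) + 0.2·1 + 0.28·h(Throttled)
h(Throttled) = 0.28·0 + 0.36·h(Busy) + 0.12·h(Idle) + 0.16·1 + 0.08·h(Throttled)
Solving: h(Busy) = 0.5004, h(Idle) = 0.4342, h(Throttled) = 0.4264.
Starting from Busy, the probability is 0.5004.

0.5004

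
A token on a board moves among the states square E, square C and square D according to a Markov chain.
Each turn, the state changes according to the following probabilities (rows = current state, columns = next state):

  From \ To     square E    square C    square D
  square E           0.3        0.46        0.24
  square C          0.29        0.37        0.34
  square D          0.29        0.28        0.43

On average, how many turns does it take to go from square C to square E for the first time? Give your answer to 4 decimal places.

Let t(s) be the expected number of turns to first reach square E from state s, with t(square E) = 0. Conditioning on the first turn:
t(square C) = 1 + 0.37·t(square C) + 0.34·t(square D)
t(square D) = 1 + 0.28·t(square C) + 0.43·t(square D)
Solving: t(square C) = 3.4483, t(square D) = 3.4483.
Expected turns from square C to square E: 3.4483.

3.4483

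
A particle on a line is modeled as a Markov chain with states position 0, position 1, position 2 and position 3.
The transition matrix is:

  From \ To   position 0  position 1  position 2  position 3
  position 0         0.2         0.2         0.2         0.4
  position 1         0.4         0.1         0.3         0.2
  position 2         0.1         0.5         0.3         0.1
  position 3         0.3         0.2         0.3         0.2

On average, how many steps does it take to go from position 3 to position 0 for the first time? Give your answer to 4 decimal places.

3.7543

Let t(s) be the expected number of steps to first reach position 0 from state s, with t(position 0) = 0. Conditioning on the first step:
t(position 1) = 1 + 0.1·t(position 1) + 0.3·t(position 2) + 0.2·t(position 3)
t(position 2) = 1 + 0.5·t(position 1) + 0.3·t(position 2) + 0.1·t(position 3)
t(position 3) = 1 + 0.2·t(position 1) + 0.3·t(position 2) + 0.2·t(position 3)
Solving: t(position 1) = 3.4130, t(position 2) = 4.4027, t(position 3) = 3.7543.
Expected steps from position 3 to position 0: 3.7543.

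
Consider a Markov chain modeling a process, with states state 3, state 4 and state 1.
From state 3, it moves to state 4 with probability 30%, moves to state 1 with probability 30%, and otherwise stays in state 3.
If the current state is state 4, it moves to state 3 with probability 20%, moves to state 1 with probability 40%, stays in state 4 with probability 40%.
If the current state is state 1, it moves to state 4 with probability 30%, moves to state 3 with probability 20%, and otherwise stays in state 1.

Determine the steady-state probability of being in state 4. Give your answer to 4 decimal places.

0.3333

Let the stationary distribution be π with π = πP and π_1 + π_2 + π_3 = 1.
π_1 = 0.4·π_1 + 0.2·π_2 + 0.2·π_3
π_2 = 0.3·π_1 + 0.4·π_2 + 0.3·π_3
Solving with the normalization constraint gives π = (0.2500, 0.3333, 0.4167).
So the stationary probability of state 4 is 0.3333.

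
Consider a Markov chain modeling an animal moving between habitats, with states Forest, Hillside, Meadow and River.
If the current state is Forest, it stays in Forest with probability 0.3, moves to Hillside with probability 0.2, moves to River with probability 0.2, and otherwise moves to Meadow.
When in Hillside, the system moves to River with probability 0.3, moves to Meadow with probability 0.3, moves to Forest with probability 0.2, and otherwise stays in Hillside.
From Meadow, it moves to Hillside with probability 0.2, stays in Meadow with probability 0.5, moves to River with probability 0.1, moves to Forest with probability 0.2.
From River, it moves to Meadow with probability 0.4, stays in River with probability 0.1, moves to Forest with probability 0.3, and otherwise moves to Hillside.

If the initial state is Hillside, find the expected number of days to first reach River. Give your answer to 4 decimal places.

Let t(s) be the expected number of days to first reach River from state s, with t(River) = 0. Conditioning on the first day:
t(Forest) = 1 + 0.3·t(Forest) + 0.2·t(Hillside) + 0.3·t(Meadow)
t(Hillside) = 1 + 0.2·t(Forest) + 0.2·t(Hillside) + 0.3·t(Meadow)
t(Meadow) = 1 + 0.2·t(Forest) + 0.2·t(Hillside) + 0.5·t(Meadow)
Solving: t(Forest) = 5.4795, t(Hillside) = 4.9315, t(Meadow) = 6.1644.
Expected days from Hillside to River: 4.9315.

4.9315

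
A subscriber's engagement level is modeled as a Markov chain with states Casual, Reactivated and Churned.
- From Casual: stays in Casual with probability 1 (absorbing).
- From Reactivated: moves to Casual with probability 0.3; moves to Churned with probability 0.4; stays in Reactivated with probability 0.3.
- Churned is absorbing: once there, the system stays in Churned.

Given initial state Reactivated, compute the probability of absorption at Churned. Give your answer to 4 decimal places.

Let h(s) be the probability of absorption at Churned starting from transient state s. Then h(Churned) = 1 and h(Casual) = 0. By first-step analysis:
h(Reactivated) = 0.3·0 + 0.3·h(Reactivated) + 0.4·1
Solving: h(Reactivated) = 0.5714.
Starting from Reactivated, the probability is 0.5714.

0.5714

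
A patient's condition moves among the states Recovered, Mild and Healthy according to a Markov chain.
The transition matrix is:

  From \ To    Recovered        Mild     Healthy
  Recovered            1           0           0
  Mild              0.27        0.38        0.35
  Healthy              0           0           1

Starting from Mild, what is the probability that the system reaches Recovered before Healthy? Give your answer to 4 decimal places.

Let h(s) be the probability of absorption at Recovered starting from transient state s. Then h(Recovered) = 1 and h(Healthy) = 0. By first-step analysis:
h(Mild) = 0.27·1 + 0.38·h(Mild) + 0.35·0
Solving: h(Mild) = 0.4355.
Starting from Mild, the probability is 0.4355.

0.4355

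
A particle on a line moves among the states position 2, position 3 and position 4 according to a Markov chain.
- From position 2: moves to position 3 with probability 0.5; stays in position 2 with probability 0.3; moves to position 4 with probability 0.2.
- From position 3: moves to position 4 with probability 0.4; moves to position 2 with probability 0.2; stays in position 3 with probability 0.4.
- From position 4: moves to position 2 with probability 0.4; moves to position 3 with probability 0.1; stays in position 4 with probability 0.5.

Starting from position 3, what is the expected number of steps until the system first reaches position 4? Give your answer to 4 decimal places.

2.8125

Let t(s) be the expected number of steps to first reach position 4 from state s, with t(position 4) = 0. Conditioning on the first step:
t(position 2) = 1 + 0.3·t(position 2) + 0.5·t(position 3)
t(position 3) = 1 + 0.2·t(position 2) + 0.4·t(position 3)
Solving: t(position 2) = 3.4375, t(position 3) = 2.8125.
Expected steps from position 3 to position 4: 2.8125.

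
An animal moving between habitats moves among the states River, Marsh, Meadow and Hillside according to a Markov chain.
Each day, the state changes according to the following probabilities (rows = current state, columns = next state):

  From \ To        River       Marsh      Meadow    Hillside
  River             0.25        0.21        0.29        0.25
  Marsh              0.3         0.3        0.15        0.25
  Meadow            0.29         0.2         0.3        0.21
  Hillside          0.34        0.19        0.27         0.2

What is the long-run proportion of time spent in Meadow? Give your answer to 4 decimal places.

0.2568

Let the stationary distribution be π with π = πP and π_1 + π_2 + π_3 + π_4 = 1.
π_1 = 0.25·π_1 + 0.3·π_2 + 0.29·π_3 + 0.34·π_4
π_2 = 0.21·π_1 + 0.3·π_2 + 0.2·π_3 + 0.19·π_4
π_3 = 0.29·π_1 + 0.15·π_2 + 0.3·π_3 + 0.27·π_4
Solving with the normalization constraint gives π = (0.2920, 0.2229, 0.2568, 0.2283).
So the stationary probability of Meadow is 0.2568.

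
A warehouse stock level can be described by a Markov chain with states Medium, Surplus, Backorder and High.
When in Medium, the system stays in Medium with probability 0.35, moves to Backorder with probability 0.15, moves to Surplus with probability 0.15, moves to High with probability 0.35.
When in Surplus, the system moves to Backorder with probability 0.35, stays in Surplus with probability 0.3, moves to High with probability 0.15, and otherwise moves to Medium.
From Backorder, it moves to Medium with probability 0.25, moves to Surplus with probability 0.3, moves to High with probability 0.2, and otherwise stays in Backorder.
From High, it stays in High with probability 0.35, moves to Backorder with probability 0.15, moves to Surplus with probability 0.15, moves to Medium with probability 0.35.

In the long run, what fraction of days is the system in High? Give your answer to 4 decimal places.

Let the stationary distribution be π with π = πP and π_1 + π_2 + π_3 + π_4 = 1.
π_1 = 0.35·π_1 + 0.2·π_2 + 0.25·π_3 + 0.35·π_4
π_2 = 0.15·π_1 + 0.3·π_2 + 0.3·π_3 + 0.15·π_4
π_3 = 0.15·π_1 + 0.35·π_2 + 0.25·π_3 + 0.15·π_4
Solving with the normalization constraint gives π = (0.2964, 0.2143, 0.2143, 0.2750).
So the stationary probability of High is 0.2750.

0.2750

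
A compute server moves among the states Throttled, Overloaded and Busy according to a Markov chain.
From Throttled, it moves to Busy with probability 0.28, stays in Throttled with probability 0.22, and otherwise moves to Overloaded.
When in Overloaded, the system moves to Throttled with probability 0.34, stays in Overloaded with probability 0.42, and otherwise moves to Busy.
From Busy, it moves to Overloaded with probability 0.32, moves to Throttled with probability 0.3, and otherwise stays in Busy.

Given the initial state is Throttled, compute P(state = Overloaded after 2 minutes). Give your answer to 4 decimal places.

0.4096

Sum over the intermediate state after 1 minute:
P = P(Throttled→Throttled)·P(Throttled→Overloaded) + P(Throttled→Overloaded)·P(Overloaded→Overloaded) + P(Throttled→Busy)·P(Busy→Overloaded)
  = 0.22×0.5 + 0.5×0.42 + 0.28×0.32
  = 0.1100 + 0.2100 + 0.0896 = 0.4096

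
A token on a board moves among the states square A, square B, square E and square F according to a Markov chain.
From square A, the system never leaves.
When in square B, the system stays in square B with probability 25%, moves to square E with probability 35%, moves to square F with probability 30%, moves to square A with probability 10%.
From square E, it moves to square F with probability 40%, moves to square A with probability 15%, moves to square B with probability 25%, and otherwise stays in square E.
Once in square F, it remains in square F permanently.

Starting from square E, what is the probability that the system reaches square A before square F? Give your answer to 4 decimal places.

0.2683

Let h(s) be the probability of absorption at square A starting from transient state s. Then h(square A) = 1 and h(square F) = 0. By first-step analysis:
h(square B) = 0.1·1 + 0.25·h(square B) + 0.35·h(square E) + 0.3·0
h(square E) = 0.15·1 + 0.25·h(square B) + 0.2·h(square E) + 0.4·0
Solving: h(square B) = 0.2585, h(square E) = 0.2683.
Starting from square E, the probability is 0.2683.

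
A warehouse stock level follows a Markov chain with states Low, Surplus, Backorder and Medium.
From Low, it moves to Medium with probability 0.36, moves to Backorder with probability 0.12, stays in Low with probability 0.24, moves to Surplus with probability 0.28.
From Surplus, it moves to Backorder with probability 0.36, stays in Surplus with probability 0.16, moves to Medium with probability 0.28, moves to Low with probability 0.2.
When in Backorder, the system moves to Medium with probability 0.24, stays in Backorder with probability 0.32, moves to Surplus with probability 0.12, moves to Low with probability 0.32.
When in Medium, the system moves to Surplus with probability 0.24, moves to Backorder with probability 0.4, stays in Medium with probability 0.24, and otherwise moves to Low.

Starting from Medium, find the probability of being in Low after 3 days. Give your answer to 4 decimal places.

Propagate the distribution vector 3 days from Medium.
After 0 days: (0.0000, 0.0000, 0.0000, 1.0000)
After 1 day: (0.1200, 0.2400, 0.4000, 0.2400)
After 2 days: (0.2336, 0.1776, 0.3248, 0.2640)
After 3 days: (0.2272, 0.1962, 0.3015, 0.2751)
P(in Low after 3 days) = 0.2272

0.2272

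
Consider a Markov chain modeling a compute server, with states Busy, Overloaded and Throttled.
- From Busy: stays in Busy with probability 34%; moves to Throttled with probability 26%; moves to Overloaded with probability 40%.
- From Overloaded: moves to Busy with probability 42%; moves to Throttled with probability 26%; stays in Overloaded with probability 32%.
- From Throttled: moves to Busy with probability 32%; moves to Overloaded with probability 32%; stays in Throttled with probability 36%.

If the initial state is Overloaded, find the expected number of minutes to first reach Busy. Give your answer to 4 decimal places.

Let t(s) be the expected number of minutes to first reach Busy from state s, with t(Busy) = 0. Conditioning on the first minute:
t(Overloaded) = 1 + 0.32·t(Overloaded) + 0.26·t(Throttled)
t(Throttled) = 1 + 0.32·t(Overloaded) + 0.36·t(Throttled)
Solving: t(Overloaded) = 2.5568, t(Throttled) = 2.8409.
Expected minutes from Overloaded to Busy: 2.5568.

2.5568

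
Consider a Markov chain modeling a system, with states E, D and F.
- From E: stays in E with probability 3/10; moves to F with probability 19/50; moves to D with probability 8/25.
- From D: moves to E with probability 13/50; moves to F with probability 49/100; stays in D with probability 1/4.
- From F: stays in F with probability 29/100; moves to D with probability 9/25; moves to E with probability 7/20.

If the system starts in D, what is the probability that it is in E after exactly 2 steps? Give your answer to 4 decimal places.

Sum over the intermediate state after 1 step:
P = P(D→E)·P(E→E) + P(D→D)·P(D→E) + P(D→F)·P(F→E)
  = 0.26×0.3 + 0.25×0.26 + 0.49×0.35
  = 0.0780 + 0.0650 + 0.1715 = 0.3145

0.3145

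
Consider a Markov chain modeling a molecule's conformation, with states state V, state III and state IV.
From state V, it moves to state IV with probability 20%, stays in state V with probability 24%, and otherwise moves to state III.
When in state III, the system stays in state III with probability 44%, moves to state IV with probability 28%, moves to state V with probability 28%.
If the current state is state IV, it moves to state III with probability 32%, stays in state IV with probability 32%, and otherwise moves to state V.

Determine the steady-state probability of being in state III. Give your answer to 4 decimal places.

Let the stationary distribution be π with π = πP and π_1 + π_2 + π_3 = 1.
π_1 = 0.24·π_1 + 0.28·π_2 + 0.36·π_3
π_2 = 0.56·π_1 + 0.44·π_2 + 0.32·π_3
Solving with the normalization constraint gives π = (0.2898, 0.4427, 0.2675).
So the stationary probability of state III is 0.4427.

0.4427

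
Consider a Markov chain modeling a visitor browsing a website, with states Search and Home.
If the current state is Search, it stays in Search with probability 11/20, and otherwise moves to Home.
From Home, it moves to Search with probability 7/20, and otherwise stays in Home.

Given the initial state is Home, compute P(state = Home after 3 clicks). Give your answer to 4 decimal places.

Propagate the distribution vector 3 clicks from Home.
After 0 clicks: (0.0000, 1.0000)
After 1 click: (0.3500, 0.6500)
After 2 clicks: (0.4200, 0.5800)
After 3 clicks: (0.4340, 0.5660)
P(in Home after 3 clicks) = 0.5660

0.5660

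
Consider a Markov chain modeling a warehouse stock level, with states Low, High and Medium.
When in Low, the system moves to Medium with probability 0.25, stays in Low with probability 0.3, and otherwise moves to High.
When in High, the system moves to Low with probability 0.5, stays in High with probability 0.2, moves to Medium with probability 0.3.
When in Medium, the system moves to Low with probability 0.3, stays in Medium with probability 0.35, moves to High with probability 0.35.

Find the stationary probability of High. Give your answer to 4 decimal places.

0.3363

Let the stationary distribution be π with π = πP and π_1 + π_2 + π_3 = 1.
π_1 = 0.3·π_1 + 0.5·π_2 + 0.3·π_3
π_2 = 0.45·π_1 + 0.2·π_2 + 0.35·π_3
Solving with the normalization constraint gives π = (0.3673, 0.3363, 0.2965).
So the stationary probability of High is 0.3363.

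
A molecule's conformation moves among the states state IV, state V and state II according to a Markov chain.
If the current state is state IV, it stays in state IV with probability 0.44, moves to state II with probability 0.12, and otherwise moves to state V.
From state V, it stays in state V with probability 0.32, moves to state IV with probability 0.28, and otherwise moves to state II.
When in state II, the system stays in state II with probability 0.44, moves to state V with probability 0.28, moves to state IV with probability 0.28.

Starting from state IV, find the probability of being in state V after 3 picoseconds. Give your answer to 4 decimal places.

0.3508

Propagate the distribution vector 3 picoseconds from state IV.
After 0 picoseconds: (1.0000, 0.0000, 0.0000)
After 1 picosecond: (0.4400, 0.4400, 0.1200)
After 2 picoseconds: (0.3504, 0.3680, 0.2816)
After 3 picoseconds: (0.3361, 0.3508, 0.3132)
P(in state V after 3 picoseconds) = 0.3508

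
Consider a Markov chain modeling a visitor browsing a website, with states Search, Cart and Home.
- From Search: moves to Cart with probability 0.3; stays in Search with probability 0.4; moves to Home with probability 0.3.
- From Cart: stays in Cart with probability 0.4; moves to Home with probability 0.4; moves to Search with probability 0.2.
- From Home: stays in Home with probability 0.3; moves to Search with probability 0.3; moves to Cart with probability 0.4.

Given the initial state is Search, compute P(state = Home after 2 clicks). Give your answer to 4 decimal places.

0.3300

Sum over the intermediate state after 1 click:
P = P(Search→Search)·P(Search→Home) + P(Search→Cart)·P(Cart→Home) + P(Search→Home)·P(Home→Home)
  = 0.4×0.3 + 0.3×0.4 + 0.3×0.3
  = 0.1200 + 0.1200 + 0.0900 = 0.3300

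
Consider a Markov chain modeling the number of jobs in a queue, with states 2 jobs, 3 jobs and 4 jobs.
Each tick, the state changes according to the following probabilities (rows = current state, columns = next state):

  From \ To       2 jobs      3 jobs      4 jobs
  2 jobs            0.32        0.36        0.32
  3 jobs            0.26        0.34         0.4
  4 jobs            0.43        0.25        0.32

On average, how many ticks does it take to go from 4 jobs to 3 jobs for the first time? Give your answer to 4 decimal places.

3.4175

Let t(s) be the expected number of ticks to first reach 3 jobs from state s, with t(3 jobs) = 0. Conditioning on the first tick:
t(2 jobs) = 1 + 0.32·t(2 jobs) + 0.32·t(4 jobs)
t(4 jobs) = 1 + 0.43·t(2 jobs) + 0.32·t(4 jobs)
Solving: t(2 jobs) = 3.0788, t(4 jobs) = 3.4175.
Expected ticks from 4 jobs to 3 jobs: 3.4175.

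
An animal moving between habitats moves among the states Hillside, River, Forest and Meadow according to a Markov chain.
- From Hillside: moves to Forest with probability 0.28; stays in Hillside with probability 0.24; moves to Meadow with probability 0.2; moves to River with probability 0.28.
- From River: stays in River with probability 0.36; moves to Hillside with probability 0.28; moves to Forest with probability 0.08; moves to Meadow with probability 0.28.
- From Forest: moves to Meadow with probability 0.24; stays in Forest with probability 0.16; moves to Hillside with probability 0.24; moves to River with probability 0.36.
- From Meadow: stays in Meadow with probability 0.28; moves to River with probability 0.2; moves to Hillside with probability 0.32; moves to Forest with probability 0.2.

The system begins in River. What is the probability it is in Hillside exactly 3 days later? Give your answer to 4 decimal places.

0.2721

Propagate the distribution vector 3 days from River.
After 0 days: (0.0000, 1.0000, 0.0000, 0.0000)
After 1 day: (0.2800, 0.3600, 0.0800, 0.2800)
After 2 days: (0.2768, 0.2928, 0.1760, 0.2544)
After 3 days: (0.2721, 0.2972, 0.1800, 0.2508)
P(in Hillside after 3 days) = 0.2721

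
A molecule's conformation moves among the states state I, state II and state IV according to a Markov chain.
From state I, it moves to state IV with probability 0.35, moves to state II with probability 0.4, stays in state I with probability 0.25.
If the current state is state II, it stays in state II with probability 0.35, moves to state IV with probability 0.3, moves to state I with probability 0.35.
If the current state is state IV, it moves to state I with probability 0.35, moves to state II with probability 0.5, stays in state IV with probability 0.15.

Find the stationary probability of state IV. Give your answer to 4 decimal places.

0.2747

Let the stationary distribution be π with π = πP and π_1 + π_2 + π_3 = 1.
π_1 = 0.25·π_1 + 0.35·π_2 + 0.35·π_3
π_2 = 0.4·π_1 + 0.35·π_2 + 0.5·π_3
Solving with the normalization constraint gives π = (0.3182, 0.4071, 0.2747).
So the stationary probability of state IV is 0.2747.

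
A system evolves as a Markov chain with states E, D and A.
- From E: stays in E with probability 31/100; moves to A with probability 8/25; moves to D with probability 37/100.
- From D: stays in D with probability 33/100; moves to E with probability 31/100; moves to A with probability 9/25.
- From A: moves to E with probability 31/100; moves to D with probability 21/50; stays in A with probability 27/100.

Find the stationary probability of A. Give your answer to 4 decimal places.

0.3189

Let the stationary distribution be π with π = πP and π_1 + π_2 + π_3 = 1.
π_1 = 0.31·π_1 + 0.31·π_2 + 0.31·π_3
π_2 = 0.37·π_1 + 0.33·π_2 + 0.42·π_3
Solving with the normalization constraint gives π = (0.3100, 0.3711, 0.3189).
So the stationary probability of A is 0.3189.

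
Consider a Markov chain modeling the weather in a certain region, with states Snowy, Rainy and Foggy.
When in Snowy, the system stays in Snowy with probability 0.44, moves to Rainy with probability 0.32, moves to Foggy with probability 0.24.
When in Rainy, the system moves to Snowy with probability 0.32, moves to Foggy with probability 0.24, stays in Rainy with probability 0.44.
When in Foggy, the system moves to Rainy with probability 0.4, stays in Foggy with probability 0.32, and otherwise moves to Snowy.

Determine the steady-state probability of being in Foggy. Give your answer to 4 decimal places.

0.2609

Let the stationary distribution be π with π = πP and π_1 + π_2 + π_3 = 1.
π_1 = 0.44·π_1 + 0.32·π_2 + 0.28·π_3
π_2 = 0.32·π_1 + 0.44·π_2 + 0.4·π_3
Solving with the normalization constraint gives π = (0.3518, 0.3874, 0.2609).
So the stationary probability of Foggy is 0.2609.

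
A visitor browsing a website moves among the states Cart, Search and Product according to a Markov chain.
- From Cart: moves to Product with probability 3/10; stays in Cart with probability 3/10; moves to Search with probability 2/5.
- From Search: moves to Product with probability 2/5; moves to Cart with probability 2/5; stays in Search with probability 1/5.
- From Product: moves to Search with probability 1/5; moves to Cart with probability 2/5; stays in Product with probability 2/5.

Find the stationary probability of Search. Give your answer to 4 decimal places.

Let the stationary distribution be π with π = πP and π_1 + π_2 + π_3 = 1.
π_1 = 0.3·π_1 + 0.4·π_2 + 0.4·π_3
π_2 = 0.4·π_1 + 0.2·π_2 + 0.2·π_3
Solving with the normalization constraint gives π = (0.3636, 0.2727, 0.3636).
So the stationary probability of Search is 0.2727.

0.2727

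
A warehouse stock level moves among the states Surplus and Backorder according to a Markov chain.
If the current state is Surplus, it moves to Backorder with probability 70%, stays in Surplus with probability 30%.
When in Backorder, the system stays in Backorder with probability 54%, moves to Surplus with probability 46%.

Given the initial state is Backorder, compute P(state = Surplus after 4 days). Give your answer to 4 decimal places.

0.3963

Propagate the distribution vector 4 days from Backorder.
After 0 days: (0.0000, 1.0000)
After 1 day: (0.4600, 0.5400)
After 2 days: (0.3864, 0.6136)
After 3 days: (0.3982, 0.6018)
After 4 days: (0.3963, 0.6037)
P(in Surplus after 4 days) = 0.3963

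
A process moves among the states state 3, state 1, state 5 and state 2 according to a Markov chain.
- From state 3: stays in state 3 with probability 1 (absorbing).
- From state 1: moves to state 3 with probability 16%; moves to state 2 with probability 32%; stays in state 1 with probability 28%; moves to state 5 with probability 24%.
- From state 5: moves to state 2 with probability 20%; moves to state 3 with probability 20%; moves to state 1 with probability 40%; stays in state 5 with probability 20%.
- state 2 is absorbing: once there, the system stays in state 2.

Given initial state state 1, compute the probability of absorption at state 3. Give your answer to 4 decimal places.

Let h(s) be the probability of absorption at state 3 starting from transient state s. Then h(state 3) = 1 and h(state 2) = 0. By first-step analysis:
h(state 1) = 0.16·1 + 0.28·h(state 1) + 0.24·h(state 5) + 0.32·0
h(state 5) = 0.2·1 + 0.4·h(state 1) + 0.2·h(state 5) + 0.2·0
Solving: h(state 1) = 0.3667, h(state 5) = 0.4333.
Starting from state 1, the probability is 0.3667.

0.3667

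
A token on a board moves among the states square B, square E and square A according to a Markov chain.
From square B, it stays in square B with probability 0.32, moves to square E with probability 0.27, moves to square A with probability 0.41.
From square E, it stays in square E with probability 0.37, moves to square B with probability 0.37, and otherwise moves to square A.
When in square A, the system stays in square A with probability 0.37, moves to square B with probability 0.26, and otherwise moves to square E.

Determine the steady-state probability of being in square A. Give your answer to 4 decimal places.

0.3454

Let the stationary distribution be π with π = πP and π_1 + π_2 + π_3 = 1.
π_1 = 0.32·π_1 + 0.37·π_2 + 0.26·π_3
π_2 = 0.27·π_1 + 0.37·π_2 + 0.37·π_3
Solving with the normalization constraint gives π = (0.3162, 0.3384, 0.3454).
So the stationary probability of square A is 0.3454.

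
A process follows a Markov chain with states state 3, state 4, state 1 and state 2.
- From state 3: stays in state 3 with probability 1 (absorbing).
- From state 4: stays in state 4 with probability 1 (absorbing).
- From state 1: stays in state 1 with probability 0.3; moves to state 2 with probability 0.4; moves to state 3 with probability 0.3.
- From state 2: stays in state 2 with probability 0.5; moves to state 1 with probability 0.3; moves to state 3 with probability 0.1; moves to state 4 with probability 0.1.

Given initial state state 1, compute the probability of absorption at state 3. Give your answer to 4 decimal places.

0.8261

Let h(s) be the probability of absorption at state 3 starting from transient state s. Then h(state 3) = 1 and h(state 4) = 0. By first-step analysis:
h(state 1) = 0.3·1 + 0.3·h(state 1) + 0.4·h(state 2)
h(state 2) = 0.1·1 + 0.1·0 + 0.3·h(state 1) + 0.5·h(state 2)
Solving: h(state 1) = 0.8261, h(state 2) = 0.6957.
Starting from state 1, the probability is 0.8261.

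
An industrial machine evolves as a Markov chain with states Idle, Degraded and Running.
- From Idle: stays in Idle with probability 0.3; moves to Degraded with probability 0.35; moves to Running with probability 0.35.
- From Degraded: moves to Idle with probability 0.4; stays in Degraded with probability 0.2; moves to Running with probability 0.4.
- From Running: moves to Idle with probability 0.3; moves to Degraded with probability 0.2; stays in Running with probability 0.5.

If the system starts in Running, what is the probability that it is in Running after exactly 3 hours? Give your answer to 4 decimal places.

Propagate the distribution vector 3 hours from Running.
After 0 hours: (0.0000, 0.0000, 1.0000)
After 1 hour: (0.3000, 0.2000, 0.5000)
After 2 hours: (0.3200, 0.2450, 0.4350)
After 3 hours: (0.3245, 0.2480, 0.4275)
P(in Running after 3 hours) = 0.4275

0.4275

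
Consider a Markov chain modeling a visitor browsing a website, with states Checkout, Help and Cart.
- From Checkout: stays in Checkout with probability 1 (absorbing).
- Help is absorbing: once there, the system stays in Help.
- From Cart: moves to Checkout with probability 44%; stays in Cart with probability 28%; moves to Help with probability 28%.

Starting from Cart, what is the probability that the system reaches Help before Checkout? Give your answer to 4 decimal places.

0.3889

Let h(s) be the probability of absorption at Help starting from transient state s. Then h(Help) = 1 and h(Checkout) = 0. By first-step analysis:
h(Cart) = 0.44·0 + 0.28·1 + 0.28·h(Cart)
Solving: h(Cart) = 0.3889.
Starting from Cart, the probability is 0.3889.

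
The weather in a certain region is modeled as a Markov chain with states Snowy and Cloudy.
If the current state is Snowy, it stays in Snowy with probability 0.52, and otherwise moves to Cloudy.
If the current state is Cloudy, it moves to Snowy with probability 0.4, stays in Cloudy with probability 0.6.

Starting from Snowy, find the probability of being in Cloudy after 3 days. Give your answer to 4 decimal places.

0.5445

Propagate the distribution vector 3 days from Snowy.
After 0 days: (1.0000, 0.0000)
After 1 day: (0.5200, 0.4800)
After 2 days: (0.4624, 0.5376)
After 3 days: (0.4555, 0.5445)
P(in Cloudy after 3 days) = 0.5445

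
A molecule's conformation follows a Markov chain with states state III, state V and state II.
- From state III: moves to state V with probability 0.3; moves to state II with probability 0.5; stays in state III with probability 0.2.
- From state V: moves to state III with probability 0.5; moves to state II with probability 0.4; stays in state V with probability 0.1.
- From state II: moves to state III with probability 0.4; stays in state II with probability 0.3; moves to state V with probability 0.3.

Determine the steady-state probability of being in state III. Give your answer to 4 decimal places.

0.3542

Let the stationary distribution be π with π = πP and π_1 + π_2 + π_3 = 1.
π_1 = 0.2·π_1 + 0.5·π_2 + 0.4·π_3
π_2 = 0.3·π_1 + 0.1·π_2 + 0.3·π_3
Solving with the normalization constraint gives π = (0.3542, 0.2500, 0.3958).
So the stationary probability of state III is 0.3542.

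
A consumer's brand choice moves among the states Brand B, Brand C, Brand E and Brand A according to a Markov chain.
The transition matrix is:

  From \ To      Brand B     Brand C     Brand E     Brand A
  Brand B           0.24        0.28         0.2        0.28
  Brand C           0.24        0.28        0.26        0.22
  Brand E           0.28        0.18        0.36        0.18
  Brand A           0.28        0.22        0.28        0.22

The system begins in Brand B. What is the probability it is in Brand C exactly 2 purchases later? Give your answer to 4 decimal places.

Propagate the distribution vector 2 purchases from Brand B.
After 0 purchases: (1.0000, 0.0000, 0.0000, 0.0000)
After 1 purchase: (0.2400, 0.2800, 0.2000, 0.2800)
After 2 purchases: (0.2592, 0.2432, 0.2712, 0.2264)
P(in Brand C after 2 purchases) = 0.2432

0.2432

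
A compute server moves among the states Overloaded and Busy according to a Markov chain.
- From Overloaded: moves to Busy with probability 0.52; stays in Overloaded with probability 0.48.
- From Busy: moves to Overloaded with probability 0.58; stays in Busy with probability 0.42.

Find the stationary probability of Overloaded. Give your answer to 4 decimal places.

0.5273

Let the stationary distribution be π with π = πP and π_1 + π_2 = 1.
π_1 = 0.48·π_1 + 0.58·π_2
Solving with the normalization constraint gives π = (0.5273, 0.4727).
So the stationary probability of Overloaded is 0.5273.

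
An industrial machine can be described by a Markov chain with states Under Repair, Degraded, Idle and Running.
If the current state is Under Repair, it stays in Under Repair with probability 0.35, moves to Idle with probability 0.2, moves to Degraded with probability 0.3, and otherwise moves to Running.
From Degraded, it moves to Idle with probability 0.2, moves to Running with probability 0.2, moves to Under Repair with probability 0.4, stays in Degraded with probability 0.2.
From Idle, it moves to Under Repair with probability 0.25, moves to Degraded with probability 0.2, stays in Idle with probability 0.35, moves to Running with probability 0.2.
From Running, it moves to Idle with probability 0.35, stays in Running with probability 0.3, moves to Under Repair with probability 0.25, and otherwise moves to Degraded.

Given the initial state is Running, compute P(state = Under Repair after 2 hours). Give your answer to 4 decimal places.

0.2900

Propagate the distribution vector 2 hours from Running.
After 0 hours: (0.0000, 0.0000, 0.0000, 1.0000)
After 1 hour: (0.2500, 0.1000, 0.3500, 0.3000)
After 2 hours: (0.2900, 0.1950, 0.2975, 0.2175)
P(in Under Repair after 2 hours) = 0.2900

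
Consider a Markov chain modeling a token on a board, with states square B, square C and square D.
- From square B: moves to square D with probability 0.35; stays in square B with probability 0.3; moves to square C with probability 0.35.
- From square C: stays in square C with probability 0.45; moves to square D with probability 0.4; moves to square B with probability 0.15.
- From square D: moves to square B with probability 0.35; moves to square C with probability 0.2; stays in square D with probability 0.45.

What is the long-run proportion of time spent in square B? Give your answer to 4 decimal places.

Let the stationary distribution be π with π = πP and π_1 + π_2 + π_3 = 1.
π_1 = 0.3·π_1 + 0.15·π_2 + 0.35·π_3
π_2 = 0.35·π_1 + 0.45·π_2 + 0.2·π_3
Solving with the normalization constraint gives π = (0.2722, 0.3211, 0.4067).
So the stationary probability of square B is 0.2722.

0.2722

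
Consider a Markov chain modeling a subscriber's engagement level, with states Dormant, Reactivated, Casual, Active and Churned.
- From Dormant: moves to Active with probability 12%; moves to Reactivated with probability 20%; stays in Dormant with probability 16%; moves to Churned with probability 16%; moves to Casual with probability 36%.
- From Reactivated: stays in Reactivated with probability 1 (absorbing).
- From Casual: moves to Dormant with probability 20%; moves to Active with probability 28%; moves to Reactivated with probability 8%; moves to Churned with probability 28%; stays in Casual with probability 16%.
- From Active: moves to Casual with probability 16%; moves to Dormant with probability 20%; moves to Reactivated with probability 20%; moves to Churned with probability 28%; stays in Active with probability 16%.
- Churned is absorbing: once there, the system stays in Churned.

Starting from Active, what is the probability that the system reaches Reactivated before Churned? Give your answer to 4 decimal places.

Let h(s) be the probability of absorption at Reactivated starting from transient state s. Then h(Reactivated) = 1 and h(Churned) = 0. By first-step analysis:
h(Dormant) = 0.16·h(Dormant) + 0.2·1 + 0.36·h(Casual) + 0.12·h(Active) + 0.16·0
h(Casual) = 0.2·h(Dormant) + 0.08·1 + 0.16·h(Casual) + 0.28·h(Active) + 0.28·0
h(Active) = 0.2·h(Dormant) + 0.2·1 + 0.16·h(Casual) + 0.16·h(Active) + 0.28·0
Solving: h(Dormant) = 0.4400, h(Casual) = 0.3356, h(Active) = 0.4068.
Starting from Active, the probability is 0.4068.

0.4068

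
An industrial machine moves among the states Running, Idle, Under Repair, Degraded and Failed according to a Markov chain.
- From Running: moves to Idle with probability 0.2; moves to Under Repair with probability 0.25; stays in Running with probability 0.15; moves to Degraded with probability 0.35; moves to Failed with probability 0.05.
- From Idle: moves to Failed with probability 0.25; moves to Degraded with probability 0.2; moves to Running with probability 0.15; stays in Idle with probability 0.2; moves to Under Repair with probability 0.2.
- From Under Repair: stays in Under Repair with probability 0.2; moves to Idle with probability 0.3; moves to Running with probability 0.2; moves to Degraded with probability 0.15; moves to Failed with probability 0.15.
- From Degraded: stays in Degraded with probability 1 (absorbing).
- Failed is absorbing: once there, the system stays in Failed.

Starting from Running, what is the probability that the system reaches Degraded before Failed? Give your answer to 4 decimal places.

Let h(s) be the probability of absorption at Degraded starting from transient state s. Then h(Degraded) = 1 and h(Failed) = 0. By first-step analysis:
h(Running) = 0.15·h(Running) + 0.2·h(Idle) + 0.25·h(Under Repair) + 0.35·1 + 0.05·0
h(Idle) = 0.15·h(Running) + 0.2·h(Idle) + 0.2·h(Under Repair) + 0.2·1 + 0.25·0
h(Under Repair) = 0.2·h(Running) + 0.3·h(Idle) + 0.2·h(Under Repair) + 0.15·1 + 0.15·0
Solving: h(Running) = 0.6980, h(Idle) = 0.5201, h(Under Repair) = 0.5570.
Starting from Running, the probability is 0.6980.

0.6980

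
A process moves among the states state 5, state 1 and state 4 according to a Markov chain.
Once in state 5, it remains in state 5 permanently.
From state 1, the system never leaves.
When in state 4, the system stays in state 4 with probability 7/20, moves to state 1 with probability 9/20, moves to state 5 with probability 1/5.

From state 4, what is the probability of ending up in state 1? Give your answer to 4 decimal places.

0.6923

Let h(s) be the probability of absorption at state 1 starting from transient state s. Then h(state 1) = 1 and h(state 5) = 0. By first-step analysis:
h(state 4) = 0.2·0 + 0.45·1 + 0.35·h(state 4)
Solving: h(state 4) = 0.6923.
Starting from state 4, the probability is 0.6923.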